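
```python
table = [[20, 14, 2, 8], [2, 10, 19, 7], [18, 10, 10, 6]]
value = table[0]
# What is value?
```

table has 3 rows. Row 0 is [20, 14, 2, 8].

[20, 14, 2, 8]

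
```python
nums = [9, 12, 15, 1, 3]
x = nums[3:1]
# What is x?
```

nums has length 5. The slice nums[3:1] resolves to an empty index range, so the result is [].

[]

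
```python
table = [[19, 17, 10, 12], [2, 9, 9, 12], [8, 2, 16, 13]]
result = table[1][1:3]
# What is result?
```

table[1] = [2, 9, 9, 12]. table[1] has length 4. The slice table[1][1:3] selects indices [1, 2] (1->9, 2->9), giving [9, 9].

[9, 9]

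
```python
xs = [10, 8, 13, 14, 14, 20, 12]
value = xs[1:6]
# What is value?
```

xs has length 7. The slice xs[1:6] selects indices [1, 2, 3, 4, 5] (1->8, 2->13, 3->14, 4->14, 5->20), giving [8, 13, 14, 14, 20].

[8, 13, 14, 14, 20]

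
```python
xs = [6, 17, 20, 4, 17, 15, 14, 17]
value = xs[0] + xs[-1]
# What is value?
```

xs has length 8. xs[0] = 6.
xs has length 8. Negative index -1 maps to positive index 8 + (-1) = 7. xs[7] = 17.
Sum: 6 + 17 = 23.

23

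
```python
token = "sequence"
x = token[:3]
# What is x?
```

token has length 8. The slice token[:3] selects indices [0, 1, 2] (0->'s', 1->'e', 2->'q'), giving 'seq'.

'seq'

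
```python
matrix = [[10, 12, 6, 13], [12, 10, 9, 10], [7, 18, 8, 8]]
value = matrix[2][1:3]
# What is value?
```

matrix[2] = [7, 18, 8, 8]. matrix[2] has length 4. The slice matrix[2][1:3] selects indices [1, 2] (1->18, 2->8), giving [18, 8].

[18, 8]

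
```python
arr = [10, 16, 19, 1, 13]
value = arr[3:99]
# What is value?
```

arr has length 5. The slice arr[3:99] selects indices [3, 4] (3->1, 4->13), giving [1, 13].

[1, 13]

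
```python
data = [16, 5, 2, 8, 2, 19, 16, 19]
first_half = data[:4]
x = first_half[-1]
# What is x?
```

data has length 8. The slice data[:4] selects indices [0, 1, 2, 3] (0->16, 1->5, 2->2, 3->8), giving [16, 5, 2, 8]. So first_half = [16, 5, 2, 8]. Then first_half[-1] = 8.

8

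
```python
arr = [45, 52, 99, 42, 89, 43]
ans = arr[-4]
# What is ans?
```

arr has length 6. Negative index -4 maps to positive index 6 + (-4) = 2. arr[2] = 99.

99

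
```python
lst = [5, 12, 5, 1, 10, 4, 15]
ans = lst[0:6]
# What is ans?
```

lst has length 7. The slice lst[0:6] selects indices [0, 1, 2, 3, 4, 5] (0->5, 1->12, 2->5, 3->1, 4->10, 5->4), giving [5, 12, 5, 1, 10, 4].

[5, 12, 5, 1, 10, 4]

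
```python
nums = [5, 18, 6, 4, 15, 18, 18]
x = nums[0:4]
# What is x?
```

nums has length 7. The slice nums[0:4] selects indices [0, 1, 2, 3] (0->5, 1->18, 2->6, 3->4), giving [5, 18, 6, 4].

[5, 18, 6, 4]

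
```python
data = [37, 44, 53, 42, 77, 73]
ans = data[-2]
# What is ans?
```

data has length 6. Negative index -2 maps to positive index 6 + (-2) = 4. data[4] = 77.

77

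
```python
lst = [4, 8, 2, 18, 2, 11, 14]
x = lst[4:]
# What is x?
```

lst has length 7. The slice lst[4:] selects indices [4, 5, 6] (4->2, 5->11, 6->14), giving [2, 11, 14].

[2, 11, 14]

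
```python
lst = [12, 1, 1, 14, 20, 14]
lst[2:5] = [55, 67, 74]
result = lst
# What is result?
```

lst starts as [12, 1, 1, 14, 20, 14] (length 6). The slice lst[2:5] covers indices [2, 3, 4] with values [1, 14, 20]. Replacing that slice with [55, 67, 74] (same length) produces [12, 1, 55, 67, 74, 14].

[12, 1, 55, 67, 74, 14]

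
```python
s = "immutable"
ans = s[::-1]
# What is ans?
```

s has length 9. The slice s[::-1] selects indices [8, 7, 6, 5, 4, 3, 2, 1, 0] (8->'e', 7->'l', 6->'b', 5->'a', 4->'t', 3->'u', 2->'m', 1->'m', 0->'i'), giving 'elbatummi'.

'elbatummi'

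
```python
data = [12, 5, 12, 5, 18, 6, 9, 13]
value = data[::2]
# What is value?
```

data has length 8. The slice data[::2] selects indices [0, 2, 4, 6] (0->12, 2->12, 4->18, 6->9), giving [12, 12, 18, 9].

[12, 12, 18, 9]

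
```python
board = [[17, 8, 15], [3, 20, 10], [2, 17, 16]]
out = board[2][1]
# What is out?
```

board[2] = [2, 17, 16]. Taking column 1 of that row yields 17.

17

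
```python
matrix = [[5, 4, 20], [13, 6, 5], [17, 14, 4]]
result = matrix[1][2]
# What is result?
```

matrix[1] = [13, 6, 5]. Taking column 2 of that row yields 5.

5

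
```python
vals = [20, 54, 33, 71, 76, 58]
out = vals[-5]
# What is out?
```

vals has length 6. Negative index -5 maps to positive index 6 + (-5) = 1. vals[1] = 54.

54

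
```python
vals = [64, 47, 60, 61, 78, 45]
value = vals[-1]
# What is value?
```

vals has length 6. Negative index -1 maps to positive index 6 + (-1) = 5. vals[5] = 45.

45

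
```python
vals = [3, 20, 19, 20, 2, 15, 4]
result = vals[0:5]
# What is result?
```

vals has length 7. The slice vals[0:5] selects indices [0, 1, 2, 3, 4] (0->3, 1->20, 2->19, 3->20, 4->2), giving [3, 20, 19, 20, 2].

[3, 20, 19, 20, 2]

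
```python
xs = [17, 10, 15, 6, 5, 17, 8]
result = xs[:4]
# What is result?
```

xs has length 7. The slice xs[:4] selects indices [0, 1, 2, 3] (0->17, 1->10, 2->15, 3->6), giving [17, 10, 15, 6].

[17, 10, 15, 6]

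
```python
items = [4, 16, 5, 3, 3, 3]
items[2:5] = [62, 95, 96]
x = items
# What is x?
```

items starts as [4, 16, 5, 3, 3, 3] (length 6). The slice items[2:5] covers indices [2, 3, 4] with values [5, 3, 3]. Replacing that slice with [62, 95, 96] (same length) produces [4, 16, 62, 95, 96, 3].

[4, 16, 62, 95, 96, 3]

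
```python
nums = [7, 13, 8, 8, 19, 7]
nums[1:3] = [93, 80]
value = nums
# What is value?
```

nums starts as [7, 13, 8, 8, 19, 7] (length 6). The slice nums[1:3] covers indices [1, 2] with values [13, 8]. Replacing that slice with [93, 80] (same length) produces [7, 93, 80, 8, 19, 7].

[7, 93, 80, 8, 19, 7]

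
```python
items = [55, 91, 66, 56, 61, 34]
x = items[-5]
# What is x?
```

items has length 6. Negative index -5 maps to positive index 6 + (-5) = 1. items[1] = 91.

91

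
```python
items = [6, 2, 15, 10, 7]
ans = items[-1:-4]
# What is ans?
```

items has length 5. The slice items[-1:-4] resolves to an empty index range, so the result is [].

[]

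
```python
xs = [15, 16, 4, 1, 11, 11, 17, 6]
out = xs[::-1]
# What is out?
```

xs has length 8. The slice xs[::-1] selects indices [7, 6, 5, 4, 3, 2, 1, 0] (7->6, 6->17, 5->11, 4->11, 3->1, 2->4, 1->16, 0->15), giving [6, 17, 11, 11, 1, 4, 16, 15].

[6, 17, 11, 11, 1, 4, 16, 15]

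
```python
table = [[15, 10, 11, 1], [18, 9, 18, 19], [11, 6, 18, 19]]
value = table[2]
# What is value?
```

table has 3 rows. Row 2 is [11, 6, 18, 19].

[11, 6, 18, 19]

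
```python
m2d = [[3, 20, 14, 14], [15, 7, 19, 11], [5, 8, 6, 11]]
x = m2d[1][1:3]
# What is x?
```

m2d[1] = [15, 7, 19, 11]. m2d[1] has length 4. The slice m2d[1][1:3] selects indices [1, 2] (1->7, 2->19), giving [7, 19].

[7, 19]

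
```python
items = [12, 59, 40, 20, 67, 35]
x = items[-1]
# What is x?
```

items has length 6. Negative index -1 maps to positive index 6 + (-1) = 5. items[5] = 35.

35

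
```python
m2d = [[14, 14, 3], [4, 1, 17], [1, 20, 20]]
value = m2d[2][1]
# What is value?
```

m2d[2] = [1, 20, 20]. Taking column 1 of that row yields 20.

20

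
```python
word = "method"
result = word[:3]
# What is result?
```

word has length 6. The slice word[:3] selects indices [0, 1, 2] (0->'m', 1->'e', 2->'t'), giving 'met'.

'met'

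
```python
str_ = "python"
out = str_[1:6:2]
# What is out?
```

str_ has length 6. The slice str_[1:6:2] selects indices [1, 3, 5] (1->'y', 3->'h', 5->'n'), giving 'yhn'.

'yhn'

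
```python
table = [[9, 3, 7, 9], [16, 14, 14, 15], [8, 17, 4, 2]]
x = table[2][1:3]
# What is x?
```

table[2] = [8, 17, 4, 2]. table[2] has length 4. The slice table[2][1:3] selects indices [1, 2] (1->17, 2->4), giving [17, 4].

[17, 4]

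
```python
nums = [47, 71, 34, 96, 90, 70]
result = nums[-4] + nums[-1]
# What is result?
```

nums has length 6. Negative index -4 maps to positive index 6 + (-4) = 2. nums[2] = 34.
nums has length 6. Negative index -1 maps to positive index 6 + (-1) = 5. nums[5] = 70.
Sum: 34 + 70 = 104.

104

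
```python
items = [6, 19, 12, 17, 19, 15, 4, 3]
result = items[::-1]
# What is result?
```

items has length 8. The slice items[::-1] selects indices [7, 6, 5, 4, 3, 2, 1, 0] (7->3, 6->4, 5->15, 4->19, 3->17, 2->12, 1->19, 0->6), giving [3, 4, 15, 19, 17, 12, 19, 6].

[3, 4, 15, 19, 17, 12, 19, 6]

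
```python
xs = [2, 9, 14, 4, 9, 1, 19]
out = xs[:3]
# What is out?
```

xs has length 7. The slice xs[:3] selects indices [0, 1, 2] (0->2, 1->9, 2->14), giving [2, 9, 14].

[2, 9, 14]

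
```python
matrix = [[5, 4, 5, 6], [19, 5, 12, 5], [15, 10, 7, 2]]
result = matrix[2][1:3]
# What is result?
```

matrix[2] = [15, 10, 7, 2]. matrix[2] has length 4. The slice matrix[2][1:3] selects indices [1, 2] (1->10, 2->7), giving [10, 7].

[10, 7]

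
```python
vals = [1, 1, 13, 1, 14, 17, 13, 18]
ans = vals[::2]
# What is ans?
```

vals has length 8. The slice vals[::2] selects indices [0, 2, 4, 6] (0->1, 2->13, 4->14, 6->13), giving [1, 13, 14, 13].

[1, 13, 14, 13]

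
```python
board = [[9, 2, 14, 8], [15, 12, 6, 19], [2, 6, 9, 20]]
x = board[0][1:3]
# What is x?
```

board[0] = [9, 2, 14, 8]. board[0] has length 4. The slice board[0][1:3] selects indices [1, 2] (1->2, 2->14), giving [2, 14].

[2, 14]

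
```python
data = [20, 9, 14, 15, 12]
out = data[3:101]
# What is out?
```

data has length 5. The slice data[3:101] selects indices [3, 4] (3->15, 4->12), giving [15, 12].

[15, 12]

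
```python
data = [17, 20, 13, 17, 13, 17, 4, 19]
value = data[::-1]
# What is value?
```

data has length 8. The slice data[::-1] selects indices [7, 6, 5, 4, 3, 2, 1, 0] (7->19, 6->4, 5->17, 4->13, 3->17, 2->13, 1->20, 0->17), giving [19, 4, 17, 13, 17, 13, 20, 17].

[19, 4, 17, 13, 17, 13, 20, 17]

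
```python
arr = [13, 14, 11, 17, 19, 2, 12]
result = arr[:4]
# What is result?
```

arr has length 7. The slice arr[:4] selects indices [0, 1, 2, 3] (0->13, 1->14, 2->11, 3->17), giving [13, 14, 11, 17].

[13, 14, 11, 17]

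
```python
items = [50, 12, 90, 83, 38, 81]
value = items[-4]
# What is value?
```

items has length 6. Negative index -4 maps to positive index 6 + (-4) = 2. items[2] = 90.

90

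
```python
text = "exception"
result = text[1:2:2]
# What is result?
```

text has length 9. The slice text[1:2:2] selects indices [1] (1->'x'), giving 'x'.

'x'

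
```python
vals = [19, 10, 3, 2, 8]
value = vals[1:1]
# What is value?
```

vals has length 5. The slice vals[1:1] resolves to an empty index range, so the result is [].

[]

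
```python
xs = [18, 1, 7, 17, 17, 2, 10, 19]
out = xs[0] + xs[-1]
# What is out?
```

xs has length 8. xs[0] = 18.
xs has length 8. Negative index -1 maps to positive index 8 + (-1) = 7. xs[7] = 19.
Sum: 18 + 19 = 37.

37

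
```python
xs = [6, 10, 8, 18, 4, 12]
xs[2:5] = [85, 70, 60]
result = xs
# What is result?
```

xs starts as [6, 10, 8, 18, 4, 12] (length 6). The slice xs[2:5] covers indices [2, 3, 4] with values [8, 18, 4]. Replacing that slice with [85, 70, 60] (same length) produces [6, 10, 85, 70, 60, 12].

[6, 10, 85, 70, 60, 12]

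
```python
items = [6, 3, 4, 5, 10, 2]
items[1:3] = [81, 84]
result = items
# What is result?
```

items starts as [6, 3, 4, 5, 10, 2] (length 6). The slice items[1:3] covers indices [1, 2] with values [3, 4]. Replacing that slice with [81, 84] (same length) produces [6, 81, 84, 5, 10, 2].

[6, 81, 84, 5, 10, 2]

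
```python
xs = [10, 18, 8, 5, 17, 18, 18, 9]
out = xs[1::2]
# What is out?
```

xs has length 8. The slice xs[1::2] selects indices [1, 3, 5, 7] (1->18, 3->5, 5->18, 7->9), giving [18, 5, 18, 9].

[18, 5, 18, 9]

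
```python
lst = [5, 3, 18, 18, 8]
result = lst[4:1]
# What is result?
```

lst has length 5. The slice lst[4:1] resolves to an empty index range, so the result is [].

[]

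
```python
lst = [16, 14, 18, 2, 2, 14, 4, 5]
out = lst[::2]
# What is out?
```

lst has length 8. The slice lst[::2] selects indices [0, 2, 4, 6] (0->16, 2->18, 4->2, 6->4), giving [16, 18, 2, 4].

[16, 18, 2, 4]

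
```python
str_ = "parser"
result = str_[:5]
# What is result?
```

str_ has length 6. The slice str_[:5] selects indices [0, 1, 2, 3, 4] (0->'p', 1->'a', 2->'r', 3->'s', 4->'e'), giving 'parse'.

'parse'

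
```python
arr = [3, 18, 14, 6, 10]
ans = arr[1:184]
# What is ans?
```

arr has length 5. The slice arr[1:184] selects indices [1, 2, 3, 4] (1->18, 2->14, 3->6, 4->10), giving [18, 14, 6, 10].

[18, 14, 6, 10]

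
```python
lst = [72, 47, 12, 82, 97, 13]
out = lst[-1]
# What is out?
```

lst has length 6. Negative index -1 maps to positive index 6 + (-1) = 5. lst[5] = 13.

13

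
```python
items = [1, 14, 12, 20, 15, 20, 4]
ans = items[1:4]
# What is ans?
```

items has length 7. The slice items[1:4] selects indices [1, 2, 3] (1->14, 2->12, 3->20), giving [14, 12, 20].

[14, 12, 20]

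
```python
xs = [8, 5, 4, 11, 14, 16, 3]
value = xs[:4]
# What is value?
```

xs has length 7. The slice xs[:4] selects indices [0, 1, 2, 3] (0->8, 1->5, 2->4, 3->11), giving [8, 5, 4, 11].

[8, 5, 4, 11]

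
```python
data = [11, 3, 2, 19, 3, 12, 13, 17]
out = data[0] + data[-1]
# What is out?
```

data has length 8. data[0] = 11.
data has length 8. Negative index -1 maps to positive index 8 + (-1) = 7. data[7] = 17.
Sum: 11 + 17 = 28.

28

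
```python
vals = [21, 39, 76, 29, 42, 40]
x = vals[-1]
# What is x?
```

vals has length 6. Negative index -1 maps to positive index 6 + (-1) = 5. vals[5] = 40.

40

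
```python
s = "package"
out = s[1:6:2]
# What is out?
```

s has length 7. The slice s[1:6:2] selects indices [1, 3, 5] (1->'a', 3->'k', 5->'g'), giving 'akg'.

'akg'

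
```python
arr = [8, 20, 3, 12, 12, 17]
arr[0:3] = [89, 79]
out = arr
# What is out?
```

arr starts as [8, 20, 3, 12, 12, 17] (length 6). The slice arr[0:3] covers indices [0, 1, 2] with values [8, 20, 3]. Replacing that slice with [89, 79] (different length) produces [89, 79, 12, 12, 17].

[89, 79, 12, 12, 17]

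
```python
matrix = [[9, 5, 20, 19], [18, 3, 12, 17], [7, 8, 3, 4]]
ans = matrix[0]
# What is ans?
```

matrix has 3 rows. Row 0 is [9, 5, 20, 19].

[9, 5, 20, 19]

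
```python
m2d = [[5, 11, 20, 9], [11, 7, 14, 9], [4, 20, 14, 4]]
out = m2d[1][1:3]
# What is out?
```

m2d[1] = [11, 7, 14, 9]. m2d[1] has length 4. The slice m2d[1][1:3] selects indices [1, 2] (1->7, 2->14), giving [7, 14].

[7, 14]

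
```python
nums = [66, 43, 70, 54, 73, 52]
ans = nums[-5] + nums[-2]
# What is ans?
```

nums has length 6. Negative index -5 maps to positive index 6 + (-5) = 1. nums[1] = 43.
nums has length 6. Negative index -2 maps to positive index 6 + (-2) = 4. nums[4] = 73.
Sum: 43 + 73 = 116.

116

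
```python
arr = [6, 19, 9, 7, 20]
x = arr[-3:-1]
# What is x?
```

arr has length 5. The slice arr[-3:-1] selects indices [2, 3] (2->9, 3->7), giving [9, 7].

[9, 7]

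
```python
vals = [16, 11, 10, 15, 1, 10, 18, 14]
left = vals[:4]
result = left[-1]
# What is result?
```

vals has length 8. The slice vals[:4] selects indices [0, 1, 2, 3] (0->16, 1->11, 2->10, 3->15), giving [16, 11, 10, 15]. So left = [16, 11, 10, 15]. Then left[-1] = 15.

15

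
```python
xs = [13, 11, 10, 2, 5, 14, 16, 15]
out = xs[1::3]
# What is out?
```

xs has length 8. The slice xs[1::3] selects indices [1, 4, 7] (1->11, 4->5, 7->15), giving [11, 5, 15].

[11, 5, 15]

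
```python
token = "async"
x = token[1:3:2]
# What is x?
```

token has length 5. The slice token[1:3:2] selects indices [1] (1->'s'), giving 's'.

's'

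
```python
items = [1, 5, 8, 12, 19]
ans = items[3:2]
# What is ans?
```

items has length 5. The slice items[3:2] resolves to an empty index range, so the result is [].

[]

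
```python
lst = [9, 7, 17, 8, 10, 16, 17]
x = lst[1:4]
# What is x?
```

lst has length 7. The slice lst[1:4] selects indices [1, 2, 3] (1->7, 2->17, 3->8), giving [7, 17, 8].

[7, 17, 8]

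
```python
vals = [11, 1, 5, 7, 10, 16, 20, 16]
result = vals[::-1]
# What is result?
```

vals has length 8. The slice vals[::-1] selects indices [7, 6, 5, 4, 3, 2, 1, 0] (7->16, 6->20, 5->16, 4->10, 3->7, 2->5, 1->1, 0->11), giving [16, 20, 16, 10, 7, 5, 1, 11].

[16, 20, 16, 10, 7, 5, 1, 11]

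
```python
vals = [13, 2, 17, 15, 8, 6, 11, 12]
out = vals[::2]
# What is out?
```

vals has length 8. The slice vals[::2] selects indices [0, 2, 4, 6] (0->13, 2->17, 4->8, 6->11), giving [13, 17, 8, 11].

[13, 17, 8, 11]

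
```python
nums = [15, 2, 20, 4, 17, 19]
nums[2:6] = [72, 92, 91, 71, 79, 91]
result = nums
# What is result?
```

nums starts as [15, 2, 20, 4, 17, 19] (length 6). The slice nums[2:6] covers indices [2, 3, 4, 5] with values [20, 4, 17, 19]. Replacing that slice with [72, 92, 91, 71, 79, 91] (different length) produces [15, 2, 72, 92, 91, 71, 79, 91].

[15, 2, 72, 92, 91, 71, 79, 91]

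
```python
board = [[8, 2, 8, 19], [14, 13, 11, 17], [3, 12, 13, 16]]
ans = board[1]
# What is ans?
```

board has 3 rows. Row 1 is [14, 13, 11, 17].

[14, 13, 11, 17]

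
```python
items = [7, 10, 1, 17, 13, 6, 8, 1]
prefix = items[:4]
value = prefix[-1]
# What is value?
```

items has length 8. The slice items[:4] selects indices [0, 1, 2, 3] (0->7, 1->10, 2->1, 3->17), giving [7, 10, 1, 17]. So prefix = [7, 10, 1, 17]. Then prefix[-1] = 17.

17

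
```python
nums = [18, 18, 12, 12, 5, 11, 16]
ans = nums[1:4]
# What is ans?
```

nums has length 7. The slice nums[1:4] selects indices [1, 2, 3] (1->18, 2->12, 3->12), giving [18, 12, 12].

[18, 12, 12]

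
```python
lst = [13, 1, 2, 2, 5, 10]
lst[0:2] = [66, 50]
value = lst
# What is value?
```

lst starts as [13, 1, 2, 2, 5, 10] (length 6). The slice lst[0:2] covers indices [0, 1] with values [13, 1]. Replacing that slice with [66, 50] (same length) produces [66, 50, 2, 2, 5, 10].

[66, 50, 2, 2, 5, 10]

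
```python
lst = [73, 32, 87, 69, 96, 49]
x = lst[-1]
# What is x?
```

lst has length 6. Negative index -1 maps to positive index 6 + (-1) = 5. lst[5] = 49.

49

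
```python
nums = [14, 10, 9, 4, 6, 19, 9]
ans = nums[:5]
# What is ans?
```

nums has length 7. The slice nums[:5] selects indices [0, 1, 2, 3, 4] (0->14, 1->10, 2->9, 3->4, 4->6), giving [14, 10, 9, 4, 6].

[14, 10, 9, 4, 6]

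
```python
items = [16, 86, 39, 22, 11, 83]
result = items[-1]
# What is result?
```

items has length 6. Negative index -1 maps to positive index 6 + (-1) = 5. items[5] = 83.

83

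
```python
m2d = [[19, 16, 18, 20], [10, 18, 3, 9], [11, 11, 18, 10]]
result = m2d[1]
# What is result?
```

m2d has 3 rows. Row 1 is [10, 18, 3, 9].

[10, 18, 3, 9]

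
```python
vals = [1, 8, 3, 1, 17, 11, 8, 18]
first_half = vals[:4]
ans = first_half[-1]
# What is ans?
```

vals has length 8. The slice vals[:4] selects indices [0, 1, 2, 3] (0->1, 1->8, 2->3, 3->1), giving [1, 8, 3, 1]. So first_half = [1, 8, 3, 1]. Then first_half[-1] = 1.

1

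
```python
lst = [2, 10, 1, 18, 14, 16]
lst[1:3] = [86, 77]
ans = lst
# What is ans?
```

lst starts as [2, 10, 1, 18, 14, 16] (length 6). The slice lst[1:3] covers indices [1, 2] with values [10, 1]. Replacing that slice with [86, 77] (same length) produces [2, 86, 77, 18, 14, 16].

[2, 86, 77, 18, 14, 16]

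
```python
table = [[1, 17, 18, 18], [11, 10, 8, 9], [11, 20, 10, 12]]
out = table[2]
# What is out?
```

table has 3 rows. Row 2 is [11, 20, 10, 12].

[11, 20, 10, 12]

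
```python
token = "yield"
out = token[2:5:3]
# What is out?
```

token has length 5. The slice token[2:5:3] selects indices [2] (2->'e'), giving 'e'.

'e'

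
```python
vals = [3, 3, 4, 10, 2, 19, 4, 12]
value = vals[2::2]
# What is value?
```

vals has length 8. The slice vals[2::2] selects indices [2, 4, 6] (2->4, 4->2, 6->4), giving [4, 2, 4].

[4, 2, 4]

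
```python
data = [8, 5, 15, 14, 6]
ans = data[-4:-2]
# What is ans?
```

data has length 5. The slice data[-4:-2] selects indices [1, 2] (1->5, 2->15), giving [5, 15].

[5, 15]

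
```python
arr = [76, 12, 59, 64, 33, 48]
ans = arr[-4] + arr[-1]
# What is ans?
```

arr has length 6. Negative index -4 maps to positive index 6 + (-4) = 2. arr[2] = 59.
arr has length 6. Negative index -1 maps to positive index 6 + (-1) = 5. arr[5] = 48.
Sum: 59 + 48 = 107.

107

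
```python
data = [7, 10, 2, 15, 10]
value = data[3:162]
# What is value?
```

data has length 5. The slice data[3:162] selects indices [3, 4] (3->15, 4->10), giving [15, 10].

[15, 10]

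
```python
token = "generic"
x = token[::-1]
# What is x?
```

token has length 7. The slice token[::-1] selects indices [6, 5, 4, 3, 2, 1, 0] (6->'c', 5->'i', 4->'r', 3->'e', 2->'n', 1->'e', 0->'g'), giving 'cireneg'.

'cireneg'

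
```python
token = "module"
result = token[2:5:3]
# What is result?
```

token has length 6. The slice token[2:5:3] selects indices [2] (2->'d'), giving 'd'.

'd'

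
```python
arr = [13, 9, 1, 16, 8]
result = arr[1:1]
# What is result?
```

arr has length 5. The slice arr[1:1] resolves to an empty index range, so the result is [].

[]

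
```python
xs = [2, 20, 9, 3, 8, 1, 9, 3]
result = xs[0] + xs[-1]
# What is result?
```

xs has length 8. xs[0] = 2.
xs has length 8. Negative index -1 maps to positive index 8 + (-1) = 7. xs[7] = 3.
Sum: 2 + 3 = 5.

5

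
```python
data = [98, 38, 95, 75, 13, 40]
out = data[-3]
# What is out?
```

data has length 6. Negative index -3 maps to positive index 6 + (-3) = 3. data[3] = 75.

75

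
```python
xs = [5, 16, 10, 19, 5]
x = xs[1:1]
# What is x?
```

xs has length 5. The slice xs[1:1] resolves to an empty index range, so the result is [].

[]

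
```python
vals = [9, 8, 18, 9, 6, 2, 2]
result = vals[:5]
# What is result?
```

vals has length 7. The slice vals[:5] selects indices [0, 1, 2, 3, 4] (0->9, 1->8, 2->18, 3->9, 4->6), giving [9, 8, 18, 9, 6].

[9, 8, 18, 9, 6]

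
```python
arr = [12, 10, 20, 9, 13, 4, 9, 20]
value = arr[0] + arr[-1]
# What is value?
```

arr has length 8. arr[0] = 12.
arr has length 8. Negative index -1 maps to positive index 8 + (-1) = 7. arr[7] = 20.
Sum: 12 + 20 = 32.

32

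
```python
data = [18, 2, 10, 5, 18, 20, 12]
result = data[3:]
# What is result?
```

data has length 7. The slice data[3:] selects indices [3, 4, 5, 6] (3->5, 4->18, 5->20, 6->12), giving [5, 18, 20, 12].

[5, 18, 20, 12]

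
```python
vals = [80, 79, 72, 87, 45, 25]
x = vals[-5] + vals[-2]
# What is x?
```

vals has length 6. Negative index -5 maps to positive index 6 + (-5) = 1. vals[1] = 79.
vals has length 6. Negative index -2 maps to positive index 6 + (-2) = 4. vals[4] = 45.
Sum: 79 + 45 = 124.

124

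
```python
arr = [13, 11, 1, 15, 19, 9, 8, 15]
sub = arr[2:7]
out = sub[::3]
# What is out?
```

arr has length 8. The slice arr[2:7] selects indices [2, 3, 4, 5, 6] (2->1, 3->15, 4->19, 5->9, 6->8), giving [1, 15, 19, 9, 8]. So sub = [1, 15, 19, 9, 8]. sub has length 5. The slice sub[::3] selects indices [0, 3] (0->1, 3->9), giving [1, 9].

[1, 9]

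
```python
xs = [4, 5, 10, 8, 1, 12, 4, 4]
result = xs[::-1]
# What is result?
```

xs has length 8. The slice xs[::-1] selects indices [7, 6, 5, 4, 3, 2, 1, 0] (7->4, 6->4, 5->12, 4->1, 3->8, 2->10, 1->5, 0->4), giving [4, 4, 12, 1, 8, 10, 5, 4].

[4, 4, 12, 1, 8, 10, 5, 4]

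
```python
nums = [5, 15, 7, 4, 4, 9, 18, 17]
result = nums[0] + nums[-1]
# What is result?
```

nums has length 8. nums[0] = 5.
nums has length 8. Negative index -1 maps to positive index 8 + (-1) = 7. nums[7] = 17.
Sum: 5 + 17 = 22.

22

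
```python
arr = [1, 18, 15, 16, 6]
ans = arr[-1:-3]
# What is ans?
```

arr has length 5. The slice arr[-1:-3] resolves to an empty index range, so the result is [].

[]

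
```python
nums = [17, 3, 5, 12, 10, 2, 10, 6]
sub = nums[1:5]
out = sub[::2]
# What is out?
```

nums has length 8. The slice nums[1:5] selects indices [1, 2, 3, 4] (1->3, 2->5, 3->12, 4->10), giving [3, 5, 12, 10]. So sub = [3, 5, 12, 10]. sub has length 4. The slice sub[::2] selects indices [0, 2] (0->3, 2->12), giving [3, 12].

[3, 12]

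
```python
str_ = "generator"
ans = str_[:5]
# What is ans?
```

str_ has length 9. The slice str_[:5] selects indices [0, 1, 2, 3, 4] (0->'g', 1->'e', 2->'n', 3->'e', 4->'r'), giving 'gener'.

'gener'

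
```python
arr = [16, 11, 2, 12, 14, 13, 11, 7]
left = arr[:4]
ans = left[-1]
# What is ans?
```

arr has length 8. The slice arr[:4] selects indices [0, 1, 2, 3] (0->16, 1->11, 2->2, 3->12), giving [16, 11, 2, 12]. So left = [16, 11, 2, 12]. Then left[-1] = 12.

12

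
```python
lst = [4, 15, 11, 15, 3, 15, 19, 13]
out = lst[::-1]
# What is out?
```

lst has length 8. The slice lst[::-1] selects indices [7, 6, 5, 4, 3, 2, 1, 0] (7->13, 6->19, 5->15, 4->3, 3->15, 2->11, 1->15, 0->4), giving [13, 19, 15, 3, 15, 11, 15, 4].

[13, 19, 15, 3, 15, 11, 15, 4]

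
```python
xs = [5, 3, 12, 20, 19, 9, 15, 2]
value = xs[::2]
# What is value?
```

xs has length 8. The slice xs[::2] selects indices [0, 2, 4, 6] (0->5, 2->12, 4->19, 6->15), giving [5, 12, 19, 15].

[5, 12, 19, 15]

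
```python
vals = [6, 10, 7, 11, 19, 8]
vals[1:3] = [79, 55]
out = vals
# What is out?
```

vals starts as [6, 10, 7, 11, 19, 8] (length 6). The slice vals[1:3] covers indices [1, 2] with values [10, 7]. Replacing that slice with [79, 55] (same length) produces [6, 79, 55, 11, 19, 8].

[6, 79, 55, 11, 19, 8]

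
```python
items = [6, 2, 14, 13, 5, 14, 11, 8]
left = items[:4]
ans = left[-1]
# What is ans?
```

items has length 8. The slice items[:4] selects indices [0, 1, 2, 3] (0->6, 1->2, 2->14, 3->13), giving [6, 2, 14, 13]. So left = [6, 2, 14, 13]. Then left[-1] = 13.

13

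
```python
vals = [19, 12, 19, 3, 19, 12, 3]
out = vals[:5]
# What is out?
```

vals has length 7. The slice vals[:5] selects indices [0, 1, 2, 3, 4] (0->19, 1->12, 2->19, 3->3, 4->19), giving [19, 12, 19, 3, 19].

[19, 12, 19, 3, 19]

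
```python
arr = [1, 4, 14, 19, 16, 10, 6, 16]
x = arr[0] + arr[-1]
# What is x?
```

arr has length 8. arr[0] = 1.
arr has length 8. Negative index -1 maps to positive index 8 + (-1) = 7. arr[7] = 16.
Sum: 1 + 16 = 17.

17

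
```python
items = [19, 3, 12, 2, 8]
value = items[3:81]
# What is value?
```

items has length 5. The slice items[3:81] selects indices [3, 4] (3->2, 4->8), giving [2, 8].

[2, 8]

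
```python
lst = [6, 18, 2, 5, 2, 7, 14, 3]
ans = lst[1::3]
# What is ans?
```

lst has length 8. The slice lst[1::3] selects indices [1, 4, 7] (1->18, 4->2, 7->3), giving [18, 2, 3].

[18, 2, 3]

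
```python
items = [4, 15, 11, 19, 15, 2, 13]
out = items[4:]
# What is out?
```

items has length 7. The slice items[4:] selects indices [4, 5, 6] (4->15, 5->2, 6->13), giving [15, 2, 13].

[15, 2, 13]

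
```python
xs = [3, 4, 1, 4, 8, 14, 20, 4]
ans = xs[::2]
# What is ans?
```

xs has length 8. The slice xs[::2] selects indices [0, 2, 4, 6] (0->3, 2->1, 4->8, 6->20), giving [3, 1, 8, 20].

[3, 1, 8, 20]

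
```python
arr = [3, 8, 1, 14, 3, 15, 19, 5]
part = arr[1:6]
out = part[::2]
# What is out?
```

arr has length 8. The slice arr[1:6] selects indices [1, 2, 3, 4, 5] (1->8, 2->1, 3->14, 4->3, 5->15), giving [8, 1, 14, 3, 15]. So part = [8, 1, 14, 3, 15]. part has length 5. The slice part[::2] selects indices [0, 2, 4] (0->8, 2->14, 4->15), giving [8, 14, 15].

[8, 14, 15]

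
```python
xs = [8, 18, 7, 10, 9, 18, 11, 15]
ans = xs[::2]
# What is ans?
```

xs has length 8. The slice xs[::2] selects indices [0, 2, 4, 6] (0->8, 2->7, 4->9, 6->11), giving [8, 7, 9, 11].

[8, 7, 9, 11]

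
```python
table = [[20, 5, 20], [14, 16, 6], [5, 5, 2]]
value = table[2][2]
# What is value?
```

table[2] = [5, 5, 2]. Taking column 2 of that row yields 2.

2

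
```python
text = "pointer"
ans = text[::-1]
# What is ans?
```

text has length 7. The slice text[::-1] selects indices [6, 5, 4, 3, 2, 1, 0] (6->'r', 5->'e', 4->'t', 3->'n', 2->'i', 1->'o', 0->'p'), giving 'retniop'.

'retniop'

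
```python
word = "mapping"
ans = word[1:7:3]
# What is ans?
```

word has length 7. The slice word[1:7:3] selects indices [1, 4] (1->'a', 4->'i'), giving 'ai'.

'ai'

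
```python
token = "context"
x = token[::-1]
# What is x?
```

token has length 7. The slice token[::-1] selects indices [6, 5, 4, 3, 2, 1, 0] (6->'t', 5->'x', 4->'e', 3->'t', 2->'n', 1->'o', 0->'c'), giving 'txetnoc'.

'txetnoc'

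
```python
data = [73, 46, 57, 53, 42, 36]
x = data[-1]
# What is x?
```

data has length 6. Negative index -1 maps to positive index 6 + (-1) = 5. data[5] = 36.

36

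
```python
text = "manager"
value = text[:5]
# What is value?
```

text has length 7. The slice text[:5] selects indices [0, 1, 2, 3, 4] (0->'m', 1->'a', 2->'n', 3->'a', 4->'g'), giving 'manag'.

'manag'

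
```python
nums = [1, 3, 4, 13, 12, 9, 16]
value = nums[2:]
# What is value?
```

nums has length 7. The slice nums[2:] selects indices [2, 3, 4, 5, 6] (2->4, 3->13, 4->12, 5->9, 6->16), giving [4, 13, 12, 9, 16].

[4, 13, 12, 9, 16]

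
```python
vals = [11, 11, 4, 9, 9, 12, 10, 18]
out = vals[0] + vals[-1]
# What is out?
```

vals has length 8. vals[0] = 11.
vals has length 8. Negative index -1 maps to positive index 8 + (-1) = 7. vals[7] = 18.
Sum: 11 + 18 = 29.

29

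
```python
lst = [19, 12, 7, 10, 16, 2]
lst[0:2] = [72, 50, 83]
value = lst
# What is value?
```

lst starts as [19, 12, 7, 10, 16, 2] (length 6). The slice lst[0:2] covers indices [0, 1] with values [19, 12]. Replacing that slice with [72, 50, 83] (different length) produces [72, 50, 83, 7, 10, 16, 2].

[72, 50, 83, 7, 10, 16, 2]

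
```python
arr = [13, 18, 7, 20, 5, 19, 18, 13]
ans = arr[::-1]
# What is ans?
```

arr has length 8. The slice arr[::-1] selects indices [7, 6, 5, 4, 3, 2, 1, 0] (7->13, 6->18, 5->19, 4->5, 3->20, 2->7, 1->18, 0->13), giving [13, 18, 19, 5, 20, 7, 18, 13].

[13, 18, 19, 5, 20, 7, 18, 13]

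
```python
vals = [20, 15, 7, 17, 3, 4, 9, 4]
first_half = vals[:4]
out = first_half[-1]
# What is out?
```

vals has length 8. The slice vals[:4] selects indices [0, 1, 2, 3] (0->20, 1->15, 2->7, 3->17), giving [20, 15, 7, 17]. So first_half = [20, 15, 7, 17]. Then first_half[-1] = 17.

17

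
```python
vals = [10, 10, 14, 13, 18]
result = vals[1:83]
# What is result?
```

vals has length 5. The slice vals[1:83] selects indices [1, 2, 3, 4] (1->10, 2->14, 3->13, 4->18), giving [10, 14, 13, 18].

[10, 14, 13, 18]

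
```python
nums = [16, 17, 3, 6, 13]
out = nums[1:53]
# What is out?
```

nums has length 5. The slice nums[1:53] selects indices [1, 2, 3, 4] (1->17, 2->3, 3->6, 4->13), giving [17, 3, 6, 13].

[17, 3, 6, 13]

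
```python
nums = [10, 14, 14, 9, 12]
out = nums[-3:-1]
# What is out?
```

nums has length 5. The slice nums[-3:-1] selects indices [2, 3] (2->14, 3->9), giving [14, 9].

[14, 9]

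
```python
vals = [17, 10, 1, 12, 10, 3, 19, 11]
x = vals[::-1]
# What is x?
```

vals has length 8. The slice vals[::-1] selects indices [7, 6, 5, 4, 3, 2, 1, 0] (7->11, 6->19, 5->3, 4->10, 3->12, 2->1, 1->10, 0->17), giving [11, 19, 3, 10, 12, 1, 10, 17].

[11, 19, 3, 10, 12, 1, 10, 17]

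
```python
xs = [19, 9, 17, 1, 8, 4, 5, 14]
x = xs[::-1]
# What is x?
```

xs has length 8. The slice xs[::-1] selects indices [7, 6, 5, 4, 3, 2, 1, 0] (7->14, 6->5, 5->4, 4->8, 3->1, 2->17, 1->9, 0->19), giving [14, 5, 4, 8, 1, 17, 9, 19].

[14, 5, 4, 8, 1, 17, 9, 19]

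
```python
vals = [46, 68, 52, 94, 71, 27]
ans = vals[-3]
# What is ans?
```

vals has length 6. Negative index -3 maps to positive index 6 + (-3) = 3. vals[3] = 94.

94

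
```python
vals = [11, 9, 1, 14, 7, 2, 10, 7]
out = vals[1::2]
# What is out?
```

vals has length 8. The slice vals[1::2] selects indices [1, 3, 5, 7] (1->9, 3->14, 5->2, 7->7), giving [9, 14, 2, 7].

[9, 14, 2, 7]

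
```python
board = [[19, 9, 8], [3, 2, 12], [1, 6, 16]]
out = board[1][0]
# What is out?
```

board[1] = [3, 2, 12]. Taking column 0 of that row yields 3.

3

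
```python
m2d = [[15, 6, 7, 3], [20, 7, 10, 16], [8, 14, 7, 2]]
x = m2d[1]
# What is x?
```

m2d has 3 rows. Row 1 is [20, 7, 10, 16].

[20, 7, 10, 16]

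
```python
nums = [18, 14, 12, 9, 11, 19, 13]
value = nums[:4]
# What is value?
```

nums has length 7. The slice nums[:4] selects indices [0, 1, 2, 3] (0->18, 1->14, 2->12, 3->9), giving [18, 14, 12, 9].

[18, 14, 12, 9]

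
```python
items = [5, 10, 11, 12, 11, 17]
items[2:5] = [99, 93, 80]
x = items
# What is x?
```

items starts as [5, 10, 11, 12, 11, 17] (length 6). The slice items[2:5] covers indices [2, 3, 4] with values [11, 12, 11]. Replacing that slice with [99, 93, 80] (same length) produces [5, 10, 99, 93, 80, 17].

[5, 10, 99, 93, 80, 17]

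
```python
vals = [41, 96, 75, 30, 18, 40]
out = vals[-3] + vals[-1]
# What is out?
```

vals has length 6. Negative index -3 maps to positive index 6 + (-3) = 3. vals[3] = 30.
vals has length 6. Negative index -1 maps to positive index 6 + (-1) = 5. vals[5] = 40.
Sum: 30 + 40 = 70.

70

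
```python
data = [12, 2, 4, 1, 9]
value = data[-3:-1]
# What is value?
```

data has length 5. The slice data[-3:-1] selects indices [2, 3] (2->4, 3->1), giving [4, 1].

[4, 1]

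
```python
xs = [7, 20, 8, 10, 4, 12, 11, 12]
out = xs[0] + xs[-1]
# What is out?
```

xs has length 8. xs[0] = 7.
xs has length 8. Negative index -1 maps to positive index 8 + (-1) = 7. xs[7] = 12.
Sum: 7 + 12 = 19.

19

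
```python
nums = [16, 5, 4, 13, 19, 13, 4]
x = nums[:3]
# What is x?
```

nums has length 7. The slice nums[:3] selects indices [0, 1, 2] (0->16, 1->5, 2->4), giving [16, 5, 4].

[16, 5, 4]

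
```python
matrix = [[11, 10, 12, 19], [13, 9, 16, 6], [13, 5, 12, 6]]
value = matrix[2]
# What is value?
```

matrix has 3 rows. Row 2 is [13, 5, 12, 6].

[13, 5, 12, 6]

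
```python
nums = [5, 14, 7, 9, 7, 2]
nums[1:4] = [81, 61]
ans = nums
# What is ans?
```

nums starts as [5, 14, 7, 9, 7, 2] (length 6). The slice nums[1:4] covers indices [1, 2, 3] with values [14, 7, 9]. Replacing that slice with [81, 61] (different length) produces [5, 81, 61, 7, 2].

[5, 81, 61, 7, 2]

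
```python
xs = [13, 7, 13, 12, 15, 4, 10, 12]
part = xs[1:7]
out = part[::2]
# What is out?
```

xs has length 8. The slice xs[1:7] selects indices [1, 2, 3, 4, 5, 6] (1->7, 2->13, 3->12, 4->15, 5->4, 6->10), giving [7, 13, 12, 15, 4, 10]. So part = [7, 13, 12, 15, 4, 10]. part has length 6. The slice part[::2] selects indices [0, 2, 4] (0->7, 2->12, 4->4), giving [7, 12, 4].

[7, 12, 4]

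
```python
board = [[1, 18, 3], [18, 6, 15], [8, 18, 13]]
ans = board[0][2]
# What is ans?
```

board[0] = [1, 18, 3]. Taking column 2 of that row yields 3.

3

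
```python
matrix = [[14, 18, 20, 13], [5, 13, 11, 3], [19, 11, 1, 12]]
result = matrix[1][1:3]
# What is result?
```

matrix[1] = [5, 13, 11, 3]. matrix[1] has length 4. The slice matrix[1][1:3] selects indices [1, 2] (1->13, 2->11), giving [13, 11].

[13, 11]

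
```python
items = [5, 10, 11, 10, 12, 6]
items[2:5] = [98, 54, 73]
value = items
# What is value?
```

items starts as [5, 10, 11, 10, 12, 6] (length 6). The slice items[2:5] covers indices [2, 3, 4] with values [11, 10, 12]. Replacing that slice with [98, 54, 73] (same length) produces [5, 10, 98, 54, 73, 6].

[5, 10, 98, 54, 73, 6]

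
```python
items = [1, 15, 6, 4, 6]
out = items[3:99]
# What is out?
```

items has length 5. The slice items[3:99] selects indices [3, 4] (3->4, 4->6), giving [4, 6].

[4, 6]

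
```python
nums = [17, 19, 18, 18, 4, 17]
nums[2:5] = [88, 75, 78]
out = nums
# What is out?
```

nums starts as [17, 19, 18, 18, 4, 17] (length 6). The slice nums[2:5] covers indices [2, 3, 4] with values [18, 18, 4]. Replacing that slice with [88, 75, 78] (same length) produces [17, 19, 88, 75, 78, 17].

[17, 19, 88, 75, 78, 17]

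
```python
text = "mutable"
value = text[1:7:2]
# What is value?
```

text has length 7. The slice text[1:7:2] selects indices [1, 3, 5] (1->'u', 3->'a', 5->'l'), giving 'ual'.

'ual'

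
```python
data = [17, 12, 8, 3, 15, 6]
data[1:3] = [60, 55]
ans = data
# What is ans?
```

data starts as [17, 12, 8, 3, 15, 6] (length 6). The slice data[1:3] covers indices [1, 2] with values [12, 8]. Replacing that slice with [60, 55] (same length) produces [17, 60, 55, 3, 15, 6].

[17, 60, 55, 3, 15, 6]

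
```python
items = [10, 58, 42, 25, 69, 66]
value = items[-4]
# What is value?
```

items has length 6. Negative index -4 maps to positive index 6 + (-4) = 2. items[2] = 42.

42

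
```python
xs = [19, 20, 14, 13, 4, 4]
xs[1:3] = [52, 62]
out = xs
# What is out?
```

xs starts as [19, 20, 14, 13, 4, 4] (length 6). The slice xs[1:3] covers indices [1, 2] with values [20, 14]. Replacing that slice with [52, 62] (same length) produces [19, 52, 62, 13, 4, 4].

[19, 52, 62, 13, 4, 4]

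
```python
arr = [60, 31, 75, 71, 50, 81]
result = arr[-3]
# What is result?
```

arr has length 6. Negative index -3 maps to positive index 6 + (-3) = 3. arr[3] = 71.

71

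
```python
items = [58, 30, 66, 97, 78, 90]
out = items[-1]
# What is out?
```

items has length 6. Negative index -1 maps to positive index 6 + (-1) = 5. items[5] = 90.

90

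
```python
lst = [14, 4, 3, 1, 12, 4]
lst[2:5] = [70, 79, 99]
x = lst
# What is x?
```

lst starts as [14, 4, 3, 1, 12, 4] (length 6). The slice lst[2:5] covers indices [2, 3, 4] with values [3, 1, 12]. Replacing that slice with [70, 79, 99] (same length) produces [14, 4, 70, 79, 99, 4].

[14, 4, 70, 79, 99, 4]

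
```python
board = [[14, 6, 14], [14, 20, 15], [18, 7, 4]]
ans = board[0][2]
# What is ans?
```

board[0] = [14, 6, 14]. Taking column 2 of that row yields 14.

14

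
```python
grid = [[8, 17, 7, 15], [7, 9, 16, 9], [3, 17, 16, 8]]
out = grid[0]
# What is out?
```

grid has 3 rows. Row 0 is [8, 17, 7, 15].

[8, 17, 7, 15]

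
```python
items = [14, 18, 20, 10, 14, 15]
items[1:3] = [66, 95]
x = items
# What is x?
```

items starts as [14, 18, 20, 10, 14, 15] (length 6). The slice items[1:3] covers indices [1, 2] with values [18, 20]. Replacing that slice with [66, 95] (same length) produces [14, 66, 95, 10, 14, 15].

[14, 66, 95, 10, 14, 15]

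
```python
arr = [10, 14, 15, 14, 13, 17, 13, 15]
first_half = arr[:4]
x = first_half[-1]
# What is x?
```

arr has length 8. The slice arr[:4] selects indices [0, 1, 2, 3] (0->10, 1->14, 2->15, 3->14), giving [10, 14, 15, 14]. So first_half = [10, 14, 15, 14]. Then first_half[-1] = 14.

14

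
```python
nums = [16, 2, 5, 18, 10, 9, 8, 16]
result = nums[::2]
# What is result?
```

nums has length 8. The slice nums[::2] selects indices [0, 2, 4, 6] (0->16, 2->5, 4->10, 6->8), giving [16, 5, 10, 8].

[16, 5, 10, 8]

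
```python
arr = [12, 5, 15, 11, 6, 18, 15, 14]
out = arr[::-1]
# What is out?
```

arr has length 8. The slice arr[::-1] selects indices [7, 6, 5, 4, 3, 2, 1, 0] (7->14, 6->15, 5->18, 4->6, 3->11, 2->15, 1->5, 0->12), giving [14, 15, 18, 6, 11, 15, 5, 12].

[14, 15, 18, 6, 11, 15, 5, 12]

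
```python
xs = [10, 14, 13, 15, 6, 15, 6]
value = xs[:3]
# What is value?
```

xs has length 7. The slice xs[:3] selects indices [0, 1, 2] (0->10, 1->14, 2->13), giving [10, 14, 13].

[10, 14, 13]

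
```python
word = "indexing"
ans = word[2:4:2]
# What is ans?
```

word has length 8. The slice word[2:4:2] selects indices [2] (2->'d'), giving 'd'.

'd'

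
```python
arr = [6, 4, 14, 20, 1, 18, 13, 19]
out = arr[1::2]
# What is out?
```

arr has length 8. The slice arr[1::2] selects indices [1, 3, 5, 7] (1->4, 3->20, 5->18, 7->19), giving [4, 20, 18, 19].

[4, 20, 18, 19]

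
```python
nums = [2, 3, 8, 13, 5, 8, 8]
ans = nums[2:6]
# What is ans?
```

nums has length 7. The slice nums[2:6] selects indices [2, 3, 4, 5] (2->8, 3->13, 4->5, 5->8), giving [8, 13, 5, 8].

[8, 13, 5, 8]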